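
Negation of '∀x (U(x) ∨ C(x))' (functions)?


Original: ∀x (U(x) ∨ C(x))
Rule: ¬∀→∃, ¬∃→∀, negate predicate.
Negation: ∃x (¬U(x) ∧ ¬C(x))

∃x (¬U(x) ∧ ¬C(x))


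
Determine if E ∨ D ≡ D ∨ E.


Expression 1: E ∨ D
Expression 2: D ∨ E
Truth table (E D | Expr1 Expr2):
  T T |   T     T
  T F |   T     T
  F T |   T     T
  F F |   F     F
All 4 rows agree, so the expressions are logically equivalent.

Yes


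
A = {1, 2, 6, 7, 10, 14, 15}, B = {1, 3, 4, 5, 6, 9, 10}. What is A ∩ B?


A = {1, 2, 6, 7, 10, 14, 15}
B = {1, 3, 4, 5, 6, 9, 10}
Operation: intersection
Elements in both: 1, 6, 10

{1, 6, 10}


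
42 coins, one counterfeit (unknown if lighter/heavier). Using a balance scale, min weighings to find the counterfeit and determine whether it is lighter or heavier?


Let n = 42. 84 possibilities (n coins × lighter/heavier); each weighing has 3 outcomes.
Bound for k weighings: say the first weighing puts j coins on each pan. If it tips, the 2j weighed coins remain suspects (each with a known direction) and k-1 weighings give 3^(k-1) outcomes; 3^(k-1) is odd, so 2j ≤ 3^(k-1) - 1. If it balances, the n - 2j unweighed coins remain with direction unknown: 2(n - 2j) ≤ 3^(k-1) - 1 by the same parity argument. Adding, n ≤ (3^(k-1) - 1) + (3^(k-1) - 1)/2 = (3^k - 3)/2, and the classical three-group strategy achieves this (3 coins in 2 weighings, 12 in 3, 39 in 4, 120 in 5).
So we need the smallest k with (3^k - 3)/2 ≥ 42.
k = 4: (3^4 - 3)/2 = 39 < 42 ✗
k = 5: (3^5 - 3)/2 = 120 ≥ 42 ✓

5


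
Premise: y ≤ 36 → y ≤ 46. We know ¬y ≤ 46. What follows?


Modus tollens: P → Q, ¬Q ⊢ ¬P
P: y ≤ 36
Q: y ≤ 46
We have P → Q and Q is false.
By modus tollens, P must be false.

It is not the case that y ≤ 36


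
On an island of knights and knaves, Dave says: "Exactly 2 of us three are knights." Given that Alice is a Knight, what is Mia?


Dave claims exactly 2 knights among Dave, Alice, Mia.
Given: Alice is a Knight.

Case 1: Dave is a Knight (tells truth)
  Then exactly 2 of the three are knights.
  Counting Dave, Alice: 2 knight(s) so far. Need 0 more → Mia = Knave.
Case 2: Dave is a Knave (lies)
  Then the count is NOT 2.
  If Mia = Knight, count = 2 = 2 → claim would be true, contradicts lie.
  If Mia = Knave, count = 1 ≠ 2 → lie confirmed ✓

Mia is a Knave.

Knave


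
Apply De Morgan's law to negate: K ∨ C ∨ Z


De Morgan's law: ¬(P ∨ Q ∨ R) ≡ ¬P ∧ ¬Q ∧ ¬R
¬(K ∨ C ∨ Z) = ¬K ∧ ¬C ∧ ¬Z

¬K ∧ ¬C ∧ ¬Z


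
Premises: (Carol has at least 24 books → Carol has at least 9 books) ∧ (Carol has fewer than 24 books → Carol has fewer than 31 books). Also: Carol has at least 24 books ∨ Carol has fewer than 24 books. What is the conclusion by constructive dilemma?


Constructive dilemma: (P → Q) ∧ (R → S), P ∨ R ⊢ Q ∨ S
Premise 1: Carol has at least 24 books → Carol has at least 9 books
Premise 2: Carol has fewer than 24 books → Carol has fewer than 31 books
Premise 3: Carol has at least 24 books ∨ Carol has fewer than 24 books
Case 1: Assuming Carol has at least 24 books, then by Premise 1, Carol has at least 9 books.
Case 2: Assuming Carol has fewer than 24 books, then by Premise 2, Carol has fewer than 31 books.
Since one of Carol has at least 24 books or Carol has fewer than 24 books must hold, we get Carol has at least 9 books or Carol has fewer than 31 books.

Carol has at least 9 books or Carol has fewer than 31 books.


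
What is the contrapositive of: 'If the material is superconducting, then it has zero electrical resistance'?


Original: If the material is superconducting, then it has zero electrical resistance
Contrapositive: If ¬Q, then ¬P
Negate Q: not (it has zero electrical resistance)
Negate P: not (the material is superconducting)

If not (it has zero electrical resistance), then not (the material is superconducting).


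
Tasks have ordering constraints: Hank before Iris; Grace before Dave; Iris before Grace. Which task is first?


Constraints: Hank before Iris; Grace before Dave; Iris before Grace
The first task can have nothing scheduled before it, so it must never appear on the right of a 'before'.
Tasks appearing after some 'before': Iris, Dave, Grace.
The only task not in that list is Hank → it is first.

Hank


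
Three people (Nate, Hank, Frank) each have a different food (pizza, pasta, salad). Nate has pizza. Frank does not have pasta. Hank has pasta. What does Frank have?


From clues:
  Hank → pasta
  Nate → pizza
By elimination, Frank gets the remaining.

salad


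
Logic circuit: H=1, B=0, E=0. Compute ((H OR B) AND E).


H OR B = 1|0 = 1
1 AND 0 = 0

0


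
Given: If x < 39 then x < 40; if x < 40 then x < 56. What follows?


Hypothetical syllogism: P → Q, Q → R ⊢ P → R
Premise 1: x < 39 → x < 40
Premise 2: x < 40 → x < 56
Chain the implications: the middle term (x < 40) links the two.
Conclusion: If x < 39, then x < 56.

If x < 39, then x < 56.


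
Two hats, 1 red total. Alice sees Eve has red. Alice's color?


Total red = 1, Eve = red
Red accounted for: 1
Remaining for Alice: 0
Alice's hat is blue.

blue


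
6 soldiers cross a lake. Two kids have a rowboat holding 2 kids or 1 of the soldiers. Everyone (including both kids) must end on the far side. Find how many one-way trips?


Per crossing of one of the soldiers: kids→, one←, one of the soldiers→, one← = 4 trips
6 × 4 = 24, + 1 final kids→ = 25
Minimum trips = 25

25


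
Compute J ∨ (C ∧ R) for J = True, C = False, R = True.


J = True, C = False, R = True
Step 1: C ∧ R = False AND True = False
Step 2: J ∨ False = True OR False = True
AND evaluated first (higher precedence); then OR applied.

True


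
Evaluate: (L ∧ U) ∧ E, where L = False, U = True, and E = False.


L = False, U = True, E = False
Step 1: L ∧ U = False AND True = False
Step 2: False ∧ E = False AND False = False
AND is true only when ALL operands are true.

False


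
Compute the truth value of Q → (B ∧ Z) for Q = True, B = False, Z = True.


Q = True, B = False, Z = True
Step 1: B ∧ Z = False AND True = False
Step 2: Q → (False): false only when Q=True and consequent=False.
Result: False

False


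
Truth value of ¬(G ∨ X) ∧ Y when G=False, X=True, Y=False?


G = False, X = True, Y = False
Expression: ¬(G ∨ X) ∧ Y
Step 1: G ∨ X = False OR True = True
Step 2: ¬(G ∨ X) = NOT True = False
Step 3: (False) ∧ Y = False AND False = False

False


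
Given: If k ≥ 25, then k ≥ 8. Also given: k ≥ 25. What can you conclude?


Modus ponens: P → Q, P ⊢ Q
P: k ≥ 25
Q: k ≥ 8
We have P → Q and P is true.
By modus ponens, Q must be true.

k ≥ 8


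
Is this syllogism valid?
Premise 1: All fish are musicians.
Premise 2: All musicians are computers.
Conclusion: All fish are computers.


Premise 1: All fish are musicians.
Premise 2: All musicians are computers.
Conclusion: All fish are computers.
Barbara syllogism (AAA-1): All A are B, All B are C → All A are C.
Middle term (musicians) distributed in premise 2.

Valid


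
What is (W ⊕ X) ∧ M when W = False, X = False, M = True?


W = False, X = False, M = True
Step 1: W ⊕ X = False XOR False = False
Step 2: False ∧ M = False AND True = False
XOR true when exactly one of W,X is true; then AND with M.

False


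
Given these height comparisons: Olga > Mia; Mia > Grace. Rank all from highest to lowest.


Constraints: Olga > Mia; Mia > Grace
Method: at each step, the next-highest is the one remaining person who never appears on the smaller side of a constraint between remaining people.
  Step 1: remaining {Mia, Grace, Olga}; on the smaller side: {Mia, Grace} → Olga is next (Olga > Mia).
  Step 2: remaining {Mia, Grace}; on the smaller side: {Grace} → Mia is next (Mia > Grace).
  Step 3: only Grace remains → lowest.
Final ranking (highest to lowest):

Olga > Mia > Grace


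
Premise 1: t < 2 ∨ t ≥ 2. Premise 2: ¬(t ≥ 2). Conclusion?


Disjunctive syllogism: P ∨ Q, ¬P ⊢ Q
Disjunction: t < 2 ∨ t ≥ 2
We know it is not the case that t ≥ 2.
By disjunctive syllogism, the other disjunct must be true.

t < 2


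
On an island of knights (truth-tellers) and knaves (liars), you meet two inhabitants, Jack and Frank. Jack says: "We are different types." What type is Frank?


Jack says: "We are different types."
Case 1: Jack is a Knight (truth-teller)
  Statement is true → they ARE different → Frank is a Knave
Case 2: Jack is a Knave (liar)
  Statement is false → they are NOT different → Frank is a Knave
In both cases, Frank is a Knave.

Knave


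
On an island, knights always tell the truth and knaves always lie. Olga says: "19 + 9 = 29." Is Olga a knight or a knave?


Statement: "19 + 9 = 29."
Actual: 19 + 9 = 28
Claimed: 29
Statement is FALSE → Olga lies → Knave

Knave


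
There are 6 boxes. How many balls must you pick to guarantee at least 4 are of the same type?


Pigeonhole: to guarantee k in one of n categories, need (k-1)×n + 1.
k = 4, n = 6
Minimum = (4-1) × 6 + 1 = 3 × 6 + 1

19


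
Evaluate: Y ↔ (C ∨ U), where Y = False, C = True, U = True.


Y = False, C = True, U = True
Step 1: C ∨ U = True OR True = True
Step 2: Y ↔ (True): true when both sides have same truth value.
Result: False ↔ True = False

False


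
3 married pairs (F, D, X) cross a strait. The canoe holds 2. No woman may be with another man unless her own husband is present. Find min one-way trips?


Label couples F, D, X (H = husband, W = wife).
Counting alone: 6 people, the canoe carries 2 and someone must bring it back, so each round trip nets at most +1 on the far side until the last crossing → at least 9 trips. The jealousy constraint makes 9 impossible; the shortest valid schedule has 11:
1. WF+WD →  (far: WF,WD; near: HF,HD,HX,WX)
2. WF ←       (far: WD; near: HF,HD,HX,WF,WX)
3. WF+WX →  (far: WF,WD,WX; near: HF,HD,HX)
4. WF ←       (far: WD,WX; near: HF,HD,HX,WF)
5. HD+HX →  (far: HD,WD,HX,WX; near: HF,WF)
6. HD+WD ←  (far: HX,WX; near: HF,WF,HD,WD)
7. HF+HD →  (far: HF,HD,HX,WX; near: WF,WD)
8. WX ←       (far: HF,HD,HX; near: WF,WD,WX)
9. WF+WD →  (far: HF,WF,HD,WD,HX; near: WX)
10. HX ←      (far: HF,WF,HD,WD; near: HX,WX)
11. HX+WX → (far: all six; near: empty)
In every state each wife is either with her husband or with no other man.
Minimum trips = 11

11


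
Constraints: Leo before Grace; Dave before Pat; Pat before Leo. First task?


Constraints: Leo before Grace; Dave before Pat; Pat before Leo
The first task can have nothing scheduled before it, so it must never appear on the right of a 'before'.
Tasks appearing after some 'before': Grace, Pat, Leo.
The only task not in that list is Dave → it is first.

Dave


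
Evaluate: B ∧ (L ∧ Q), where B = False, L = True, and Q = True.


B = False, L = True, Q = True
Step 1: L ∧ Q = True AND True = True
Step 2: B ∧ True = False AND True = False
AND is true only when ALL operands are true.

False


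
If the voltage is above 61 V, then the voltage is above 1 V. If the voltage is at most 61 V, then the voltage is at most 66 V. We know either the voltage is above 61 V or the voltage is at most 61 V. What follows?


Constructive dilemma: (P → Q) ∧ (R → S), P ∨ R ⊢ Q ∨ S
Premise 1: the voltage is above 61 V → the voltage is above 1 V
Premise 2: the voltage is at most 61 V → the voltage is at most 66 V
Premise 3: the voltage is above 61 V ∨ the voltage is at most 61 V
Case 1: Assuming the voltage is above 61 V, then by Premise 1, the voltage is above 1 V.
Case 2: Assuming the voltage is at most 61 V, then by Premise 2, the voltage is at most 66 V.
Since one of the voltage is above 61 V or the voltage is at most 61 V must hold, we get the voltage is above 1 V or the voltage is at most 66 V.

The voltage is above 1 V or the voltage is at most 66 V.


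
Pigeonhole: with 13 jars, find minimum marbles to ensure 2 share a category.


Pigeonhole: to guarantee k in one of n categories, need (k-1)×n + 1.
k = 2, n = 13
Minimum = (2-1) × 13 + 1 = 1 × 13 + 1

14


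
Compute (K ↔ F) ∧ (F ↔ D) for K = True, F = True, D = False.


K = True, F = True, D = False
Step 1: K ↔ F is true when K and F have the same value. Result: True
Step 2: F ↔ D is true when F and D have the same value. Result: False
Step 3: True ∧ False = False

False


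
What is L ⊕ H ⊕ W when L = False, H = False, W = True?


L = False, H = False, W = True
Step 1: L ⊕ H = False XOR False = False
Step 2: False ⊕ W = False XOR True = True
XOR is true when an odd number of operands are true.

True


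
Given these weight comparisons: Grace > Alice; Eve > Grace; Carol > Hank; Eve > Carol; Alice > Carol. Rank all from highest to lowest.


Constraints: Grace > Alice; Eve > Grace; Carol > Hank; Eve > Carol; Alice > Carol
Method: at each step, the next-highest is the one remaining person who never appears on the smaller side of a constraint between remaining people.
  Step 1: remaining {Alice, Grace, Eve, Carol, Hank}; on the smaller side: {Alice, Grace, Carol, Hank} → Eve is next (Eve > Grace; Eve > Carol).
  Step 2: remaining {Alice, Grace, Carol, Hank}; on the smaller side: {Alice, Carol, Hank} → Grace is next (Grace > Alice).
  Step 3: remaining {Alice, Carol, Hank}; on the smaller side: {Carol, Hank} → Alice is next (Alice > Carol).
  Step 4: remaining {Carol, Hank}; on the smaller side: {Hank} → Carol is next (Carol > Hank).
  Step 5: only Hank remains → lowest.
Final ranking (highest to lowest):

Eve > Grace > Alice > Carol > Hank


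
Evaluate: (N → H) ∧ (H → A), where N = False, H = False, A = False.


N = False, H = False, A = False
Step 1: N → H is false only when N=True and H=False. Result: True
Step 2: H → A is false only when H=True and A=False. Result: True
Step 3: True ∧ True = True

True


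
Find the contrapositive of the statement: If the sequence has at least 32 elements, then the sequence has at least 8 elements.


Original: If the sequence has at least 32 elements, then the sequence has at least 8 elements
Contrapositive: If ¬Q, then ¬P
Negate Q: not (the sequence has at least 8 elements)
Negate P: not (the sequence has at least 32 elements)

If not (the sequence has at least 8 elements), then not (the sequence has at least 32 elements).


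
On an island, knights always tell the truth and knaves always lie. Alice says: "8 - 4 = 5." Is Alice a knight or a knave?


Statement: "8 - 4 = 5."
Actual: 8 - 4 = 4
Claimed: 5
Statement is FALSE → Alice lies → Knave

Knave


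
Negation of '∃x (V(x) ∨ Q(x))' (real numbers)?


Original: ∃x (V(x) ∨ Q(x))
Rule: ¬∀→∃, ¬∃→∀, negate predicate.
Negation: ∀x (¬V(x) ∧ ¬Q(x))

∀x (¬V(x) ∧ ¬Q(x))


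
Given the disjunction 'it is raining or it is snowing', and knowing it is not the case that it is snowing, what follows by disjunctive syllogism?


Disjunctive syllogism: P ∨ Q, ¬P ⊢ Q
Disjunction: it is raining ∨ it is snowing
We know it is not the case that it is snowing.
By disjunctive syllogism, the other disjunct must be true.

It is raining


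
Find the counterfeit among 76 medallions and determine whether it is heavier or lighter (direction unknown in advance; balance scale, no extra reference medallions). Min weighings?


Let n = 76. 152 possibilities (n medallions × lighter/heavier); each weighing has 3 outcomes.
Bound for k weighings: say the first weighing puts j medallions on each pan. If it tips, the 2j weighed medallions remain suspects (each with a known direction) and k-1 weighings give 3^(k-1) outcomes; 3^(k-1) is odd, so 2j ≤ 3^(k-1) - 1. If it balances, the n - 2j unweighed medallions remain with direction unknown: 2(n - 2j) ≤ 3^(k-1) - 1 by the same parity argument. Adding, n ≤ (3^(k-1) - 1) + (3^(k-1) - 1)/2 = (3^k - 3)/2, and the classical three-group strategy achieves this (3 medallions in 2 weighings, 12 in 3, 39 in 4, 120 in 5).
So we need the smallest k with (3^k - 3)/2 ≥ 76.
k = 4: (3^4 - 3)/2 = 39 < 76 ✗
k = 5: (3^5 - 3)/2 = 120 ≥ 76 ✓

5


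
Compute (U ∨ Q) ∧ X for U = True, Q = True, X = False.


U = True, Q = True, X = False
Step 1: U ∨ Q = True OR True = True
Step 2: True ∧ X = True AND False = False
OR is true when at least one operand is true; AND requires both.

False


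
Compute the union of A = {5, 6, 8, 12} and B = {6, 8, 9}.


A = {5, 6, 8, 12}
B = {6, 8, 9}
Operation: union
All elements combined: 5, 6, 8, 9, 12

{5, 6, 8, 9, 12}


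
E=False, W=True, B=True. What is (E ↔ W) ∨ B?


E = False, W = True, B = True
Expression: (E ↔ W) ∨ B
Step 1: E ↔ W = (False iff True) (true when values match) = False
Step 2: (False) ∨ B = False OR True = True

True


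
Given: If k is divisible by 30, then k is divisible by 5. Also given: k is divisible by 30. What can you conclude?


Modus ponens: P → Q, P ⊢ Q
P: k is divisible by 30
Q: k is divisible by 5
We have P → Q and P is true.
By modus ponens, Q must be true.

k is divisible by 5


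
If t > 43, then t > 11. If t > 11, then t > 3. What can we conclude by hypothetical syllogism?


Hypothetical syllogism: P → Q, Q → R ⊢ P → R
Premise 1: t > 43 → t > 11
Premise 2: t > 11 → t > 3
Chain the implications: the middle term (t > 11) links the two.
Conclusion: If t > 43, then t > 3.

If t > 43, then t > 3.


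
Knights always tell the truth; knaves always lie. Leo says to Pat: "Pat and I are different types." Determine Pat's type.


Leo says: "Pat and I are different types."
Case 1: Leo is a Knight (truth-teller)
  Statement is true → they ARE different → Pat is a Knave
Case 2: Leo is a Knave (liar)
  Statement is false → they are NOT different → Pat is a Knave
In both cases, Pat is a Knave.

Knave


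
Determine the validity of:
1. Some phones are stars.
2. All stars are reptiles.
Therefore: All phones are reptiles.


Premise 1: Some phones are stars.
Premise 2: All stars are reptiles.
Conclusion: All phones are reptiles.
Fallacy: illicit minor. The minor term (phones) is distributed in the conclusion ('All phones ...') but undistributed in its premise ('Some phones are stars' doesn't cover all phones).
Only 'Some phones are reptiles' follows, not 'All'.

Invalid


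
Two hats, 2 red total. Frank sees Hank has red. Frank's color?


Total red = 2, Hank = red
Red accounted for: 1
Remaining for Frank: 1
Frank's hat is red.

red


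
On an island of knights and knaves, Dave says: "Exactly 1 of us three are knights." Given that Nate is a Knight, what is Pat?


Dave claims exactly 1 knights among Dave, Nate, Pat.
Given: Nate is a Knight.

Case 1: Dave is a Knight (tells truth)
  Then exactly 1 of the three are knights.
  Counting Dave, Nate: 2 knight(s) so far. Need -1 more → impossible.
Case 2: Dave is a Knave (lies)
  Then the count is NOT 1.
  If Pat = Knave, count = 1 = 1 → claim would be true, contradicts lie.
  If Pat = Knight, count = 2 ≠ 1 → lie confirmed ✓

Pat is a Knight.

Knight


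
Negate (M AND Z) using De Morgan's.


De Morgan's law: ¬(P ∧ Q) ≡ ¬P ∨ ¬Q
¬(M ∧ Z) = ¬M ∨ ¬Z

¬M ∨ ¬Z


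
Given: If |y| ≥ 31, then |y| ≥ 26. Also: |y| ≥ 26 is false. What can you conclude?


Modus tollens: P → Q, ¬Q ⊢ ¬P
P: |y| ≥ 31
Q: |y| ≥ 26
We have P → Q and Q is false.
By modus tollens, P must be false.

It is not the case that |y| ≥ 31


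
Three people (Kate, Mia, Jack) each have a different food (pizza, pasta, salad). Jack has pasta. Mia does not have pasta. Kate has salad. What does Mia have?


From clues:
  Jack → pasta
  Kate → salad
By elimination, Mia gets the remaining.

pizza


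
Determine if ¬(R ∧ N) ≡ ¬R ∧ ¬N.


Expression 1: ¬(R ∧ N)
Expression 2: ¬R ∧ ¬N
Truth table (R N | Expr1 Expr2):
  T T |   F     F
  T F |   T     F   ← differ
  F T |   T     F   ← differ
  F F |   T     T
Counterexample: R=T, N=F gives Expr1 = T but Expr2 = F, so the expressions are NOT logically equivalent.

No


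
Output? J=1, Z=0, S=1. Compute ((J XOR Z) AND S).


J XOR Z = 1^0 = 1
1 AND 1 = 1

1


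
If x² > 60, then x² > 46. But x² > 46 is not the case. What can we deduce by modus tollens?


Modus tollens: P → Q, ¬Q ⊢ ¬P
P: x² > 60
Q: x² > 46
We have P → Q and Q is false.
By modus tollens, P must be false.

It is not the case that x² > 60


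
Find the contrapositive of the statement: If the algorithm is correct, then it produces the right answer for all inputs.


Original: If the algorithm is correct, then it produces the right answer for all inputs
Contrapositive: If ¬Q, then ¬P
Negate Q: not (it produces the right answer for all inputs)
Negate P: not (the algorithm is correct)

If not (it produces the right answer for all inputs), then not (the algorithm is correct).


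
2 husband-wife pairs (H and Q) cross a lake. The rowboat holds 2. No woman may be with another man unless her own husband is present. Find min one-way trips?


Label couples H and Q.
1. WH+WQ → (far: WH,WQ; near: HH,HQ)
2. WH ←   (far: WQ; near: HH,HQ,WH)
3. HH+HQ → (far: HH,HQ,WQ; near: WH)
4. HH ←   (far: HQ,WQ; near: HH,WH)  — HH returns, since WH is alone on near bank
5. HH+WH → (far: all four; near: empty)
Every state respects the constraint.
Minimum trips = 5

5


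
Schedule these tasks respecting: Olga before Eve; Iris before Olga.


Constraints: Olga before Eve; Iris before Olga
Method: repeatedly schedule the remaining task that has no remaining task required before it.
  Step 1: remaining {Eve, Olga, Iris}; every task except Iris still has a predecessor pending → schedule Iris.
  Step 2: remaining {Eve, Olga}; every task except Olga still has a predecessor pending → schedule Olga.
  Step 3: only Eve remains → schedule Eve.
Resulting order:

Iris → Olga → Eve


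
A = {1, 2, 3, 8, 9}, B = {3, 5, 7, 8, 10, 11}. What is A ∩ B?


A = {1, 2, 3, 8, 9}
B = {3, 5, 7, 8, 10, 11}
Operation: intersection
Elements in both: 3, 8

{3, 8}


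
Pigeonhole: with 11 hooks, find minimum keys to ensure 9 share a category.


Pigeonhole: to guarantee k in one of n categories, need (k-1)×n + 1.
k = 9, n = 11
Minimum = (9-1) × 11 + 1 = 8 × 11 + 1

89


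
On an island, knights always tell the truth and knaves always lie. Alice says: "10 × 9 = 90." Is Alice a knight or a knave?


Statement: "10 × 9 = 90."
Actual: 10 × 9 = 90
Claimed: 90
Statement is TRUE → Alice tells the truth → Knight

Knight


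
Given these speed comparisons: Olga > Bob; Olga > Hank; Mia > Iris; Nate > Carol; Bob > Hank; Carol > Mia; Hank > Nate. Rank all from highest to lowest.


Constraints: Olga > Bob; Olga > Hank; Mia > Iris; Nate > Carol; Bob > Hank; Carol > Mia; Hank > Nate
Method: at each step, the next-highest is the one remaining person who never appears on the smaller side of a constraint between remaining people.
  Step 1: remaining {Mia, Hank, Nate, Bob, Iris, Olga, Carol}; on the smaller side: {Mia, Hank, Nate, Bob, Iris, Carol} → Olga is next (Olga > Bob; Olga > Hank).
  Step 2: remaining {Mia, Hank, Nate, Bob, Iris, Carol}; on the smaller side: {Mia, Hank, Nate, Iris, Carol} → Bob is next (Bob > Hank).
  Step 3: remaining {Mia, Hank, Nate, Iris, Carol}; on the smaller side: {Mia, Nate, Iris, Carol} → Hank is next (Hank > Nate).
  Step 4: remaining {Mia, Nate, Iris, Carol}; on the smaller side: {Mia, Iris, Carol} → Nate is next (Nate > Carol).
  Step 5: remaining {Mia, Iris, Carol}; on the smaller side: {Mia, Iris} → Carol is next (Carol > Mia).
  Step 6: remaining {Mia, Iris}; on the smaller side: {Iris} → Mia is next (Mia > Iris).
  Step 7: only Iris remains → lowest.
Final ranking (highest to lowest):

Olga > Bob > Hank > Nate > Carol > Mia > Iris


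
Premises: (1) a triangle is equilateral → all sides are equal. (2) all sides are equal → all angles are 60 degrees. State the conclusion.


Hypothetical syllogism: P → Q, Q → R ⊢ P → R
Premise 1: a triangle is equilateral → all sides are equal
Premise 2: all sides are equal → all angles are 60 degrees
Chain the implications: the middle term (all sides are equal) links the two.
Conclusion: If a triangle is equilateral, then all angles are 60 degrees.

If a triangle is equilateral, then all angles are 60 degrees.


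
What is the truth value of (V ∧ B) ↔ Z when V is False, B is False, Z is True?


V = False, B = False, Z = True
Step 1: V ∧ B = False AND False = False
Step 2: (False) ↔ Z: true when both sides have same truth value.
Result: False ↔ True = False

False


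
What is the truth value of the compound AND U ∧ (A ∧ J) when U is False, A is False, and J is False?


U = False, A = False, J = False
Step 1: A ∧ J = False AND False = False
Step 2: U ∧ False = False AND False = False
AND is true only when ALL operands are true.

False


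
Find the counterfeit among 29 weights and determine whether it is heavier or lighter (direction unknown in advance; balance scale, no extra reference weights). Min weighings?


Let n = 29. 58 possibilities (n weights × lighter/heavier); each weighing has 3 outcomes.
Bound for k weighings: say the first weighing puts j weights on each pan. If it tips, the 2j weighed weights remain suspects (each with a known direction) and k-1 weighings give 3^(k-1) outcomes; 3^(k-1) is odd, so 2j ≤ 3^(k-1) - 1. If it balances, the n - 2j unweighed weights remain with direction unknown: 2(n - 2j) ≤ 3^(k-1) - 1 by the same parity argument. Adding, n ≤ (3^(k-1) - 1) + (3^(k-1) - 1)/2 = (3^k - 3)/2, and the classical three-group strategy achieves this (3 weights in 2 weighings, 12 in 3, 39 in 4, 120 in 5).
So we need the smallest k with (3^k - 3)/2 ≥ 29.
k = 3: (3^3 - 3)/2 = 12 < 29 ✗
k = 4: (3^4 - 3)/2 = 39 ≥ 29 ✓

4


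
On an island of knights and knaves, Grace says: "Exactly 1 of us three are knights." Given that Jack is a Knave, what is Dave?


Grace claims exactly 1 knights among Grace, Jack, Dave.
Given: Jack is a Knave.

Case 1: Grace is a Knight (tells truth)
  Then exactly 1 of the three are knights.
  Counting Grace, Jack: 1 knight(s) so far. Need 0 more → Dave = Knave.
Case 2: Grace is a Knave (lies)
  Then the count is NOT 1.
  If Dave = Knight, count = 1 = 1 → claim would be true, contradicts lie.
  If Dave = Knave, count = 0 ≠ 1 → lie confirmed ✓

Dave is a Knave.

Knave


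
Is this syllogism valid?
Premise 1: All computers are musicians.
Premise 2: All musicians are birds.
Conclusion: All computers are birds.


Premise 1: All computers are musicians.
Premise 2: All musicians are birds.
Conclusion: All computers are birds.
Barbara syllogism (AAA-1): All A are B, All B are C → All A are C.
Middle term (musicians) distributed in premise 2.

Valid


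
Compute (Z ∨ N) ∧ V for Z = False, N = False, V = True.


Z = False, N = False, V = True
Step 1: Z ∨ N = False OR False = False
Step 2: False ∧ V = False AND True = False
OR is true when at least one operand is true; AND requires both.

False


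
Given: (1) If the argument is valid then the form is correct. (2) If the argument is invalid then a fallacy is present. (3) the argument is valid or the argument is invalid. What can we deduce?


Constructive dilemma: (P → Q) ∧ (R → S), P ∨ R ⊢ Q ∨ S
Premise 1: the argument is valid → the form is correct
Premise 2: the argument is invalid → a fallacy is present
Premise 3: the argument is valid ∨ the argument is invalid
Case 1: Assuming the argument is valid, then by Premise 1, the form is correct.
Case 2: Assuming the argument is invalid, then by Premise 2, a fallacy is present.
Since one of the argument is valid or the argument is invalid must hold, we get the form is correct or a fallacy is present.

The form is correct or a fallacy is present.


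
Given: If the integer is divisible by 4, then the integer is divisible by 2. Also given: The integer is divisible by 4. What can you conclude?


Modus ponens: P → Q, P ⊢ Q
P: the integer is divisible by 4
Q: the integer is divisible by 2
We have P → Q and P is true.
By modus ponens, Q must be true.

The integer is divisible by 2


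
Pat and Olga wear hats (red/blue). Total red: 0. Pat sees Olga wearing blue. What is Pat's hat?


Total red = 0, Olga = blue
Red accounted for: 0
Remaining for Pat: 0
Pat's hat is blue.

blue


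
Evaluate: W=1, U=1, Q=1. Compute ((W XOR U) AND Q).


W XOR U = 1^1 = 0
0 AND 1 = 0

0


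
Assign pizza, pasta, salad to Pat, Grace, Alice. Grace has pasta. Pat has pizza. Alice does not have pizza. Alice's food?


From clues:
  Grace → pasta
  Pat → pizza
By elimination, Alice gets the remaining.

salad


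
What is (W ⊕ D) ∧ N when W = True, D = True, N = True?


W = True, D = True, N = True
Step 1: W ⊕ D = True XOR True = False
Step 2: False ∧ N = False AND True = False
XOR true when exactly one of W,D is true; then AND with N.

False


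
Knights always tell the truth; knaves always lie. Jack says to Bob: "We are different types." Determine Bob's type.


Jack says: "We are different types."
Case 1: Jack is a Knight (truth-teller)
  Statement is true → they ARE different → Bob is a Knave
Case 2: Jack is a Knave (liar)
  Statement is false → they are NOT different → Bob is a Knave
In both cases, Bob is a Knave.

Knave


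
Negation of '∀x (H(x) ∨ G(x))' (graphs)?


Original: ∀x (H(x) ∨ G(x))
Rule: ¬∀→∃, ¬∃→∀, negate predicate.
Negation: ∃x (¬H(x) ∧ ¬G(x))

∃x (¬H(x) ∧ ¬G(x))


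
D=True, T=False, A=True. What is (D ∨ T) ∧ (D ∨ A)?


D = True, T = False, A = True
Expression: (D ∨ T) ∧ (D ∨ A)
Step 1: D ∨ T = True OR False = True
Step 2: D ∨ A = True OR True = True
Step 3: (True) ∧ (True) = True AND True = True

True


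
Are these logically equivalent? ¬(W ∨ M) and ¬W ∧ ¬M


Expression 1: ¬(W ∨ M)
Expression 2: ¬W ∧ ¬M
Truth table (W M | Expr1 Expr2):
  T T |   F     F
  T F |   F     F
  F T |   F     F
  F F |   T     T
All 4 rows agree, so the expressions are logically equivalent.

Yes


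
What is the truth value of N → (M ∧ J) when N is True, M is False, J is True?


N = True, M = False, J = True
Step 1: M ∧ J = False AND True = False
Step 2: N → (False): false only when N=True and consequent=False.
Result: False

False


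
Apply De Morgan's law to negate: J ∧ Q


De Morgan's law: ¬(P ∧ Q) ≡ ¬P ∨ ¬Q
¬(J ∧ Q) = ¬J ∨ ¬Q

¬J ∨ ¬Q


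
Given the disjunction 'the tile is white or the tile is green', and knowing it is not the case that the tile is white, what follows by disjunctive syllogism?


Disjunctive syllogism: P ∨ Q, ¬P ⊢ Q
Disjunction: the tile is white ∨ the tile is green
We know it is not the case that the tile is white.
By disjunctive syllogism, the other disjunct must be true.

The tile is green


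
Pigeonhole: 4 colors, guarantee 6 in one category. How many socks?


Pigeonhole: to guarantee k in one of n categories, need (k-1)×n + 1.
k = 6, n = 4
Minimum = (6-1) × 4 + 1 = 5 × 4 + 1

21


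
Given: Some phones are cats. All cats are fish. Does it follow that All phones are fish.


Premise 1: Some phones are cats.
Premise 2: All cats are fish.
Conclusion: All phones are fish.
Fallacy: illicit minor. The minor term (phones) is distributed in the conclusion ('All phones ...') but undistributed in its premise ('Some phones are cats' doesn't cover all phones).
Only 'Some phones are fish' follows, not 'All'.

Invalid


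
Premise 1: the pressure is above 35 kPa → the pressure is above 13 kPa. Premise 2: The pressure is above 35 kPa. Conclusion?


Modus ponens: P → Q, P ⊢ Q
P: the pressure is above 35 kPa
Q: the pressure is above 13 kPa
We have P → Q and P is true.
By modus ponens, Q must be true.

The pressure is above 13 kPa


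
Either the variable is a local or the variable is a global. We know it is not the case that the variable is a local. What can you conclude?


Disjunctive syllogism: P ∨ Q, ¬P ⊢ Q
Disjunction: the variable is a local ∨ the variable is a global
We know it is not the case that the variable is a local.
By disjunctive syllogism, the other disjunct must be true.

The variable is a global


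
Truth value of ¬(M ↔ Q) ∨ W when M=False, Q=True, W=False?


M = False, Q = True, W = False
Expression: ¬(M ↔ Q) ∨ W
Step 1: M ↔ Q = (False iff True) = False
Step 2: ¬(M ↔ Q) = NOT False = True
Step 3: (True) ∨ W = True OR False = True

True


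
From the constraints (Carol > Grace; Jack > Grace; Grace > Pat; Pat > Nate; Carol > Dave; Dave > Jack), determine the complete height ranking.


Constraints: Carol > Grace; Jack > Grace; Grace > Pat; Pat > Nate; Carol > Dave; Dave > Jack
Method: at each step, the next-highest is the one remaining person who never appears on the smaller side of a constraint between remaining people.
  Step 1: remaining {Pat, Carol, Nate, Jack, Dave, Grace}; on the smaller side: {Pat, Nate, Jack, Dave, Grace} → Carol is next (Carol > Grace; Carol > Dave).
  Step 2: remaining {Pat, Nate, Jack, Dave, Grace}; on the smaller side: {Pat, Nate, Jack, Grace} → Dave is next (Dave > Jack).
  Step 3: remaining {Pat, Nate, Jack, Grace}; on the smaller side: {Pat, Nate, Grace} → Jack is next (Jack > Grace).
  Step 4: remaining {Pat, Nate, Grace}; on the smaller side: {Pat, Nate} → Grace is next (Grace > Pat).
  Step 5: remaining {Pat, Nate}; on the smaller side: {Nate} → Pat is next (Pat > Nate).
  Step 6: only Nate remains → lowest.
Final ranking (highest to lowest):

Carol > Dave > Jack > Grace > Pat > Nate


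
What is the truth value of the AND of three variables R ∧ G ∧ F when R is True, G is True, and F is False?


R = True, G = True, F = False
Step 1: R ∧ G = True AND True = True
Step 2: (True) ∧ F = (True) AND False = False
AND is true only when ALL operands are true.

False


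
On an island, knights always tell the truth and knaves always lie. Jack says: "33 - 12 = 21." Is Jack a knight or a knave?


Statement: "33 - 12 = 21."
Actual: 33 - 12 = 21
Claimed: 21
Statement is TRUE → Jack tells the truth → Knight

Knight


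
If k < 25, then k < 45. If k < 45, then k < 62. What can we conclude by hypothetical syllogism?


Hypothetical syllogism: P → Q, Q → R ⊢ P → R
Premise 1: k < 25 → k < 45
Premise 2: k < 45 → k < 62
Chain the implications: the middle term (k < 45) links the two.
Conclusion: If k < 25, then k < 62.

If k < 25, then k < 62.


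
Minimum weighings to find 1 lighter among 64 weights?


Each weighing has 3 outcomes (left heavy / balance / right heavy), so k weighings distinguish at most 3^k cases; splitting into three near-equal groups achieves this.
Need 3^k ≥ 64: 3^3 = 27 < 64 ≤ 3^4 = 81
k = ⌈log₃(64)⌉ = 4

4


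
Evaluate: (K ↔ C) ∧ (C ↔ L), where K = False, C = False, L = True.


K = False, C = False, L = True
Step 1: K ↔ C is true when K and C have the same value. Result: True
Step 2: C ↔ L is true when C and L have the same value. Result: False
Step 3: True ∧ False = False

False


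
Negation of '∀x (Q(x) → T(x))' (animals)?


Original: ∀x (Q(x) → T(x))
Rule: ¬∀→∃, ¬∃→∀, negate predicate.
Negation: ∃x (Q(x) ∧ ¬T(x))

∃x (Q(x) ∧ ¬T(x))


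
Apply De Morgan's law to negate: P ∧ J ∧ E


De Morgan's law: ¬(P ∧ Q ∧ R) ≡ ¬P ∨ ¬Q ∨ ¬R
¬(P ∧ J ∧ E) = ¬P ∨ ¬J ∨ ¬E

¬P ∨ ¬J ∨ ¬E


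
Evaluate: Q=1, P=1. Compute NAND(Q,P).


Q AND P = 1
NOT(1) = 0

0


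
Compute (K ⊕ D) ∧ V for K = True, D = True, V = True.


K = True, D = True, V = True
Step 1: K ⊕ D = True XOR True = False
Step 2: False ∧ V = False AND True = False
XOR true when exactly one of K,D is true; then AND with V.

False


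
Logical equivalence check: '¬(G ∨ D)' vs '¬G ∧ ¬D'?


Expression 1: ¬(G ∨ D)
Expression 2: ¬G ∧ ¬D
Truth table (G D | Expr1 Expr2):
  T T |   F     F
  T F |   F     F
  F T |   F     F
  F F |   T     T
All 4 rows agree, so the expressions are logically equivalent.

Yes


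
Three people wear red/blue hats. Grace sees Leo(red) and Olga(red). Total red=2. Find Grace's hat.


Total red = 2, seen red = 2
Own red = 2 - 2 = 0
Grace's hat is blue.

blue


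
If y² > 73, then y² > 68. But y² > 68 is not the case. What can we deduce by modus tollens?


Modus tollens: P → Q, ¬Q ⊢ ¬P
P: y² > 73
Q: y² > 68
We have P → Q and Q is false.
By modus tollens, P must be false.

It is not the case that y² > 73


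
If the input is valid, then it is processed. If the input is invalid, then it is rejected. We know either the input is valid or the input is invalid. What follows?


Constructive dilemma: (P → Q) ∧ (R → S), P ∨ R ⊢ Q ∨ S
Premise 1: the input is valid → it is processed
Premise 2: the input is invalid → it is rejected
Premise 3: the input is valid ∨ the input is invalid
Case 1: Assuming the input is valid, then by Premise 1, it is processed.
Case 2: Assuming the input is invalid, then by Premise 2, it is rejected.
Since one of the input is valid or the input is invalid must hold, we get it is processed or it is rejected.

It is processed or it is rejected.


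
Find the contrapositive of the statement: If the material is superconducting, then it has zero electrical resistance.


Original: If the material is superconducting, then it has zero electrical resistance
Contrapositive: If ¬Q, then ¬P
Negate Q: not (it has zero electrical resistance)
Negate P: not (the material is superconducting)

If not (it has zero electrical resistance), then not (the material is superconducting).


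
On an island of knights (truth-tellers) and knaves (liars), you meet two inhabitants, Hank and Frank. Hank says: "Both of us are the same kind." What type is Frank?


Hank says: "Both of us are the same kind."
Case 1: Hank is a Knight (truth-teller)
  Statement is true → they ARE the same → Frank is also a Knight
Case 2: Hank is a Knave (liar)
  Statement is false → they are NOT the same → Frank is a Knight
In both cases, Frank is a Knight.

Knight


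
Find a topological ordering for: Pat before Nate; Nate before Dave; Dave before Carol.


Constraints: Pat before Nate; Nate before Dave; Dave before Carol
Method: repeatedly schedule the remaining task that has no remaining task required before it.
  Step 1: remaining {Pat, Dave, Carol, Nate}; every task except Pat still has a predecessor pending → schedule Pat.
  Step 2: remaining {Dave, Carol, Nate}; every task except Nate still has a predecessor pending → schedule Nate.
  Step 3: remaining {Dave, Carol}; every task except Dave still has a predecessor pending → schedule Dave.
  Step 4: only Carol remains → schedule Carol.
Resulting order:

Pat → Nate → Dave → Carol


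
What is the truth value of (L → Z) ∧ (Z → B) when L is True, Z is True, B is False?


L = True, Z = True, B = False
Step 1: L → Z is false only when L=True and Z=False. Result: True
Step 2: Z → B is false only when Z=True and B=False. Result: False
Step 3: True ∧ False = False

False


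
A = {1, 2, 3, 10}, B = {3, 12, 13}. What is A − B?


A = {1, 2, 3, 10}
B = {3, 12, 13}
Operation: difference A − B
In A but not B: 1, 2, 10

{1, 2, 10}


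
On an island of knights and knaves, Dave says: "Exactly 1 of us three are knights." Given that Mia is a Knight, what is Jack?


Dave claims exactly 1 knights among Dave, Mia, Jack.
Given: Mia is a Knight.

Case 1: Dave is a Knight (tells truth)
  Then exactly 1 of the three are knights.
  Counting Dave, Mia: 2 knight(s) so far. Need -1 more → impossible.
Case 2: Dave is a Knave (lies)
  Then the count is NOT 1.
  If Jack = Knave, count = 1 = 1 → claim would be true, contradicts lie.
  If Jack = Knight, count = 2 ≠ 1 → lie confirmed ✓

Jack is a Knight.

Knight
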